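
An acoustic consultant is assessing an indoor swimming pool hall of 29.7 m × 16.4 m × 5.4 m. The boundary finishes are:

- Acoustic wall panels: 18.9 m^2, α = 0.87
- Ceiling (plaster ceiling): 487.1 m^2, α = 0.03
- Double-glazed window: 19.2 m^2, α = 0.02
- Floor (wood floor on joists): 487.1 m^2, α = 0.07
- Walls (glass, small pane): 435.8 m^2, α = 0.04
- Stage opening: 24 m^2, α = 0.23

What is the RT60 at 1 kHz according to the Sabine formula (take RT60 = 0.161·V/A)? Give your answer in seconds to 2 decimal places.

4.79 sec

Summing Sᵢαᵢ: 16.443 + 14.613 + 0.384 + 34.097 + 17.432 + 5.520 → A = 88.489 sabins.
Volume V = 29.7 × 16.4 × 5.4 = 2630.232 m³.
RT60 = 0.161 · V / A = 0.161 × 2630.232 / 88.489 = 4.79 s.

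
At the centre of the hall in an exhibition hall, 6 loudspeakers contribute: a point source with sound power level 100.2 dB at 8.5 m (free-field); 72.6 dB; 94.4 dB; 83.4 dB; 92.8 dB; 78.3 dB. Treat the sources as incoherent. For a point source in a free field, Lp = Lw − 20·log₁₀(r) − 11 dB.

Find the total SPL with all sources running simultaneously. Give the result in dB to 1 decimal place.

Source at 8.5 m: Lp = 100.2 − 20·log₁₀(8.5) − 11 = 70.6 dB.
Converting to relative power and adding: 10^(70.6/10) + 10^(72.6/10) + 10^(94.4/10) + 10^(83.4/10) + 10^(92.8/10) + 10^(78.3/10) = 4.976e+09.
L_total = 10·log₁₀(4.976e+09) = 97.0 dB.

97.0 dB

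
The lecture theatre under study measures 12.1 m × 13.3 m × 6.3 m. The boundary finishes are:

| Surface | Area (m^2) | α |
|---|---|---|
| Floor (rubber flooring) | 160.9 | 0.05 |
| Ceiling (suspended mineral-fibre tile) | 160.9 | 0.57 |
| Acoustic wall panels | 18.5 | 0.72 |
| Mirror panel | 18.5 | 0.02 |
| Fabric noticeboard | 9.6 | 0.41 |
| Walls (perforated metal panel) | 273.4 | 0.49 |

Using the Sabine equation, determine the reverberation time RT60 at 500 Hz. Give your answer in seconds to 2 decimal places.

0.65 seconds

Equivalent absorption area: A = 160.9·0.05 + 160.9·0.57 + 18.5·0.72 + 18.5·0.02 + 9.6·0.41 + 273.4·0.49 = 251.350 m^2.
Volume V = 12.1 × 13.3 × 6.3 = 1013.859 m³.
T = 0.161 V/A = 0.161·1013.859/251.350 = 0.65 s.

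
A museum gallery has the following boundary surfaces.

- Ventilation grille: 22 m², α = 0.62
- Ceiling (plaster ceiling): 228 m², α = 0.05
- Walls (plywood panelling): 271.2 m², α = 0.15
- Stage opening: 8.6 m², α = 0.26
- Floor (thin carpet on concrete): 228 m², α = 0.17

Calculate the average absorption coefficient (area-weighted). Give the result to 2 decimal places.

Total surface area S = 757.8 m².
A = 22·0.62 + 228·0.05 + 271.2·0.15 + 8.6·0.26 + 228·0.17 = 106.716 sabins.
ᾱ = A/S = 0.14.

0.14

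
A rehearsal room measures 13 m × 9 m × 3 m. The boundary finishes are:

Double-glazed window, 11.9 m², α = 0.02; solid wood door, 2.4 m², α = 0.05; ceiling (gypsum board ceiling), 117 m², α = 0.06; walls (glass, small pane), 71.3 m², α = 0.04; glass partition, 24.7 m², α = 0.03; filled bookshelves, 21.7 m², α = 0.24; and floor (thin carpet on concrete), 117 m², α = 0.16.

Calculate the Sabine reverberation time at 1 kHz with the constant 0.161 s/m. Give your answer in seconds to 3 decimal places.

1.619 s

Total absorption A = 11.9*0.02 + 2.4*0.05 + 117*0.06 + 71.3*0.04 + 24.7*0.03 + 21.7*0.24 + 117*0.16
  = 0.238 + 0.120 + 7.020 + 2.852 + 0.741 + 5.208 + 18.720 = 34.899 m² sabins.
Room volume: 351 m³.
T = 0.161 V/A = 0.161·351/34.899 = 1.619 s.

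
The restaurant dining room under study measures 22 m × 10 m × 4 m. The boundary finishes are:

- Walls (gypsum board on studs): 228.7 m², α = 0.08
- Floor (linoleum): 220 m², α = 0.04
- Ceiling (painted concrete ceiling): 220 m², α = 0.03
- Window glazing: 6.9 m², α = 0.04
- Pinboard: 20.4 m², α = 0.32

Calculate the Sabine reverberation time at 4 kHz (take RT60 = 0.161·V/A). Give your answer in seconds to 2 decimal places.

3.50 sec

Total absorption A = 228.7·0.08 + 220·0.04 + 220·0.03 + 6.9·0.04 + 20.4·0.32
  = 18.296 + 8.800 + 6.600 + 0.276 + 6.528 = 40.500 m² sabins.
Volume V = 22 × 10 × 4 = 880 m³.
T = 0.161 V/A = 0.161·880/40.500 = 3.50 s.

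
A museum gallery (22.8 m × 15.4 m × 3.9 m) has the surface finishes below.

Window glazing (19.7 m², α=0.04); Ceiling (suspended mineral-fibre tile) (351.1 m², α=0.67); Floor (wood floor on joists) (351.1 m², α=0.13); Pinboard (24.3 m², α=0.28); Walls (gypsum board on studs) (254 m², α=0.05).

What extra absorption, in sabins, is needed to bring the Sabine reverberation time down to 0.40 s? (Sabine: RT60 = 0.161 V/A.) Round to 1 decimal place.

250.0 sabins

Summing Sᵢαᵢ: 0.788 + 235.237 + 45.643 + 6.804 + 12.700 → A₁ = 301.172 sabins.
Target A₂ = 0.161·1369.368/0.40 = 551.171 sabins (V = 1369.368 m³).
Additional absorption ΔA = 551.171 − 301.172 = 250.0 sabins.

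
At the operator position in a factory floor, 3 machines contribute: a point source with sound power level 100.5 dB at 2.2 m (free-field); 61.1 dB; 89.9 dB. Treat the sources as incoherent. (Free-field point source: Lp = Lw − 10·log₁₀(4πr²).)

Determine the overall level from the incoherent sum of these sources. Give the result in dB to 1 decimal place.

90.7 dB

Source at 2.2 m: Lp = 100.5 − 10·log₁₀(4π·2.2²) = 100.5 − 10·log₁₀(60.821) = 82.7 dB.
Sum in the linear (power) domain: Σ 10^(Lᵢ/10) = 10^(82.7/10) + 10^(61.1/10) + 10^(89.9/10) = 1.165e+09.
L_total = 10·log₁₀(1.165e+09) = 90.7 dB.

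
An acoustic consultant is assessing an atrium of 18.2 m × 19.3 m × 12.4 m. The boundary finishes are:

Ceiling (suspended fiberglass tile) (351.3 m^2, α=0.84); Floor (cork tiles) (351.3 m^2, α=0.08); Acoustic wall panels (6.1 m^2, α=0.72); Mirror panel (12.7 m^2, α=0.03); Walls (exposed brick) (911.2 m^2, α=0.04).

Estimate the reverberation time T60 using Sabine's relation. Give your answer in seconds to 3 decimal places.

1.924 s

Total absorption A = 351.3*0.84 + 351.3*0.08 + 6.1*0.72 + 12.7*0.03 + 911.2*0.04
  = 295.092 + 28.104 + 4.392 + 0.381 + 36.448 = 364.417 m^2 sabins.
V = 18.2·19.3·12.4 = 4355.624 m³.
Sabine: RT60 = 0.161 × 4355.624 / 364.417 = 1.924 s.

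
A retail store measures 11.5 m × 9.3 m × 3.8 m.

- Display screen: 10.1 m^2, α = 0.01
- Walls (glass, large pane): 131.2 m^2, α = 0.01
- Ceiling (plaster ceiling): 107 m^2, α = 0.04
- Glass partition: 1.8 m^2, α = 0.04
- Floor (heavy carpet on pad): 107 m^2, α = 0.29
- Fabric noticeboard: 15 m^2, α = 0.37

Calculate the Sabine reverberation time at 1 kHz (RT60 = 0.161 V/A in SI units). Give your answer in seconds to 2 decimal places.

1.55 sec

Total absorption A = 10.1·0.01 + 131.2·0.01 + 107·0.04 + 1.8·0.04 + 107·0.29 + 15·0.37
  = 0.101 + 1.312 + 4.280 + 0.072 + 31.030 + 5.550 = 42.345 m^2 sabins.
V = 11.5·9.3·3.8 = 406.41 m³.
T = 0.161 V/A = 0.161·406.41/42.345 = 1.55 s.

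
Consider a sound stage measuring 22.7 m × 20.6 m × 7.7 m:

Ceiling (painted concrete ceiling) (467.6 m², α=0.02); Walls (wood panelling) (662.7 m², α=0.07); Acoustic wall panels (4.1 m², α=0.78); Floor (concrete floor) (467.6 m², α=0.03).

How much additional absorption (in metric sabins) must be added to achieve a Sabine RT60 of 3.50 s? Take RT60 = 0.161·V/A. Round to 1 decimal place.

Summing Sᵢαᵢ: 9.352 + 46.389 + 3.198 + 14.028 → A₁ = 72.967 sabins.
Target A₂ = 0.161·3600.674/3.50 = 165.631 sabins (V = 3600.674 m³).
Additional absorption ΔA = 165.631 − 72.967 = 92.7 sabins.

92.7 sabins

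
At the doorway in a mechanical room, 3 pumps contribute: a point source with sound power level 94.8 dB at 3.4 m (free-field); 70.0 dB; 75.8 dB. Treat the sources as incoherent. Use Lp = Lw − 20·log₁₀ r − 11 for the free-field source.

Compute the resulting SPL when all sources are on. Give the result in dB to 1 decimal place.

Source at 3.4 m: Lp = 94.8 − 20·log₁₀(3.4) − 11 = 73.2 dB.
Σ 10^(Lᵢ/10) = 6.891e+07.
Back to dB: 10·log₁₀ Σ = 78.4 dB.

78.4 dB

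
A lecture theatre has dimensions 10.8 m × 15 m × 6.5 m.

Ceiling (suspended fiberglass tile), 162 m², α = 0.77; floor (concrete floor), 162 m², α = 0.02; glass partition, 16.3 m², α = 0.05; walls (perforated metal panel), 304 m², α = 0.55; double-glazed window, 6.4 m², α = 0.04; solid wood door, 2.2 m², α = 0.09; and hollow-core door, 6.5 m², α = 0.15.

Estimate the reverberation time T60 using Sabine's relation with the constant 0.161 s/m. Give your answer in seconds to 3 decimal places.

Equivalent absorption area: A = 162×0.77 + 162×0.02 + 16.3×0.05 + 304×0.55 + 6.4×0.04 + 2.2×0.09 + 6.5×0.15 = 297.424 m².
Room volume: 1053 m³.
RT60 = 0.161 · V / A = 0.161 × 1053 / 297.424 = 0.570 s.

0.570 s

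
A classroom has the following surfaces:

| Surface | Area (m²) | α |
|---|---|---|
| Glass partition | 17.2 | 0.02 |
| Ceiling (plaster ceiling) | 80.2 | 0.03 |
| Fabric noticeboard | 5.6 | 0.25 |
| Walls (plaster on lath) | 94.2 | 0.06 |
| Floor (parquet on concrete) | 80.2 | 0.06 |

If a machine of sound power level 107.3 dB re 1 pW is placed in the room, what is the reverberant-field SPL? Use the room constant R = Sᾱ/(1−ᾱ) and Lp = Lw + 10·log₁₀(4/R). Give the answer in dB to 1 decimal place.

A = 14.614 sabins; S = 277.4 m².
ᾱ = 0.0527, so room constant R = A/(1−ᾱ) = 15.427 m².
Lp = Lw + 10 log₁₀(4/R) = 107.3 -5.86 = 101.4 dB.

101.4 dB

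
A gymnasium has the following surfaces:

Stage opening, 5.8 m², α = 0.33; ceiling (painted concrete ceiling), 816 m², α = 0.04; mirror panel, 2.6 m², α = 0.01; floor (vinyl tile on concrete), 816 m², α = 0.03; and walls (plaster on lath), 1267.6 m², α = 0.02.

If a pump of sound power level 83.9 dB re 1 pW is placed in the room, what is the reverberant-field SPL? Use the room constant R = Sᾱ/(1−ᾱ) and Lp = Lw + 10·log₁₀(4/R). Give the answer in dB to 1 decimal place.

Σ(Sᵢαᵢ) = 5.8×0.33 + 816×0.04 + 2.6×0.01 + 816×0.03 + 1267.6×0.02 = 84.412; total area S = 2908.0 m².
ᾱ = 84.412/2908.0 = 0.0290; R = Sᾱ/(1−ᾱ) = 84.412/(1−0.0290) = 86.933 m².
Lp = Lw + 10 log₁₀(4/R) = 83.9 -13.37 = 70.5 dB.

70.5 dB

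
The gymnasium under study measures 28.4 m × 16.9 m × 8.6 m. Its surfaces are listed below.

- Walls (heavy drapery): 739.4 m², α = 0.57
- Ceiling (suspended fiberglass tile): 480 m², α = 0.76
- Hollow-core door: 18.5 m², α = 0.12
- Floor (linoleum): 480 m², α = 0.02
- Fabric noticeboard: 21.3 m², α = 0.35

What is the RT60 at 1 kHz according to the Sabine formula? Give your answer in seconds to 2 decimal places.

0.82 s

Summing Sᵢαᵢ: 421.458 + 364.800 + 2.220 + 9.600 + 7.455 → A = 805.533 sabins.
V = 28.4·16.9·8.6 = 4127.656 m³.
Sabine: RT60 = 0.161 × 4127.656 / 805.533 = 0.82 s.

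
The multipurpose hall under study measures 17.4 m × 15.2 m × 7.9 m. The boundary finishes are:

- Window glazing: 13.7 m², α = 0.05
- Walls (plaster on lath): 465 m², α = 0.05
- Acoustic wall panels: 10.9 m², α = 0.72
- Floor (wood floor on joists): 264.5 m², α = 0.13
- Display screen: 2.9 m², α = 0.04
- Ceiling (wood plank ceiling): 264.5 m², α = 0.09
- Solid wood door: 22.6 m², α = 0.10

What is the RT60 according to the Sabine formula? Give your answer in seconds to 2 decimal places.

3.64 seconds

Equivalent absorption area: A = 13.7*0.05 + 465*0.05 + 10.9*0.72 + 264.5*0.13 + 2.9*0.04 + 264.5*0.09 + 22.6*0.10 = 92.349 m².
Room volume: 2089.392 m³.
RT60 = 0.161 · V / A = 0.161 × 2089.392 / 92.349 = 3.64 s.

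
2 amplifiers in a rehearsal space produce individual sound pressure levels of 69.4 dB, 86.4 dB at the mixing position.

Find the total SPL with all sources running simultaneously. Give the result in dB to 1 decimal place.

86.5 dB

Sum in the linear (power) domain: Σ 10^(Lᵢ/10) = 10^(69.4/10) + 10^(86.4/10) = 4.452e+08.
Combined level = 10 log₁₀(4.452e+08) = 86.5 dB.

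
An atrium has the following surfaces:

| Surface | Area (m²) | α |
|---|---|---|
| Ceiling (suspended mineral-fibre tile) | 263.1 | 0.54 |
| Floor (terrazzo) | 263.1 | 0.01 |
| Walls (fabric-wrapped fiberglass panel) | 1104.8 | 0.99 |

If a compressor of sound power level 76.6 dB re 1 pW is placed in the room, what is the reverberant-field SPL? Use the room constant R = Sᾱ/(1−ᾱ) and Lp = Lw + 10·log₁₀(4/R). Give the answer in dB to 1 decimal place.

45.5 dB

A = 1238.457 sabins; S = 1631.0 m².
ᾱ = 0.7593, so room constant R = A/(1−ᾱ) = 5145.231 m².
Lp = Lw + 10 log₁₀(4/R) = 76.6 -31.09 = 45.5 dB.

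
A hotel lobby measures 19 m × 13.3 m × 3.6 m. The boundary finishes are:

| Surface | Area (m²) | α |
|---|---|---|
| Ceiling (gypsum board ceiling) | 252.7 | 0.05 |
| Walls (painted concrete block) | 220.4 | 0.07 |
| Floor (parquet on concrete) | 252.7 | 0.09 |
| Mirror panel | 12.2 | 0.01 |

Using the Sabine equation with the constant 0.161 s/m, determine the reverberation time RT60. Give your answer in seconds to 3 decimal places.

2.876 s

Equivalent absorption area: A = 252.7·0.05 + 220.4·0.07 + 252.7·0.09 + 12.2·0.01 = 50.928 m².
V = 19·13.3·3.6 = 909.72 m³.
Sabine: RT60 = 0.161 × 909.72 / 50.928 = 2.876 s.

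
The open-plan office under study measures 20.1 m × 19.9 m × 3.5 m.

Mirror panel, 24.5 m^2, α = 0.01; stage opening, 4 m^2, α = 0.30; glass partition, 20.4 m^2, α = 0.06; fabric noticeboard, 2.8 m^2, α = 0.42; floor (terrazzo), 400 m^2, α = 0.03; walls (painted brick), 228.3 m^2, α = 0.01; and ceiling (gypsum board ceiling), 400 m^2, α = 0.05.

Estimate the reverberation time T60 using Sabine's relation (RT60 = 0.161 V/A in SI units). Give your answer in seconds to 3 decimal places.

Summing Sᵢαᵢ: 0.245 + 1.200 + 1.224 + 1.176 + 12.000 + 2.283 + 20.000 → A = 38.128 sabins.
Volume V = 20.1 × 19.9 × 3.5 = 1399.965 m³.
RT60 = 0.161 · V / A = 0.161 × 1399.965 / 38.128 = 5.912 s.

5.912 sec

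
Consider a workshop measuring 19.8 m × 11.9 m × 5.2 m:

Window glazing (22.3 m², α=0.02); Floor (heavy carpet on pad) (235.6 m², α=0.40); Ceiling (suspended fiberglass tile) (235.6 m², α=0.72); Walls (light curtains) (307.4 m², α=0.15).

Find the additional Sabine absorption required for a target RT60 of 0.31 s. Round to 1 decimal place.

Equivalent absorption area: A₁ = 22.3*0.02 + 235.6*0.40 + 235.6*0.72 + 307.4*0.15 = 310.428 m².
V = 1225.224 m³. Required absorption A₂ = 0.161 × 1225.224 / 0.31 = 636.326 sabins.
ΔA = A₂ − A₁ = 636.326 − 310.428 = 325.9 sabins.

325.9 sabins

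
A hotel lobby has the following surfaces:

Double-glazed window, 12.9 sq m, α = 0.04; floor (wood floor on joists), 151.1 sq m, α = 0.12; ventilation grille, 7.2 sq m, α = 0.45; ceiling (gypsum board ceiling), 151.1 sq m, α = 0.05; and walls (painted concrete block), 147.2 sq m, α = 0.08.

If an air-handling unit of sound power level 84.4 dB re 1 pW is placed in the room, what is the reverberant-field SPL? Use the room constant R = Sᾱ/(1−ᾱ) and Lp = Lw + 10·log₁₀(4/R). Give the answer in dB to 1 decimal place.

73.9 dB

A = 41.219 sabins; S = 469.5 sq m.
ᾱ = 41.219/469.5 = 0.0878; R = Sᾱ/(1−ᾱ) = 41.219/(1−0.0878) = 45.186 sq m.
Lp = 84.4 + 10·log₁₀(4/45.186) = 84.4 + (-10.53) = 73.9 dB.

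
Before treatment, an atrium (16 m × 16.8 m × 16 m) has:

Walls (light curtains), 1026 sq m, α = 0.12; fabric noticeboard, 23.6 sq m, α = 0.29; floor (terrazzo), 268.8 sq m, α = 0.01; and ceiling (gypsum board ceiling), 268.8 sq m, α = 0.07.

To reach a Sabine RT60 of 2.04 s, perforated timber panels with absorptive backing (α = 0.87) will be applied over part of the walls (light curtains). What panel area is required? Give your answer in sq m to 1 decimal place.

250.6

Total absorption A₁ = 1026*0.12 + 23.6*0.29 + 268.8*0.01 + 268.8*0.07
  = 123.120 + 6.844 + 2.688 + 18.816 = 151.468 sq m sabins.
Required A₂ = 0.161·4300.8/2.04 = 339.426 sabins.
Absorption to add: 339.426 − 151.468 = 187.958 sabins.
Each sq m of panel replacing the walls (light curtains) adds (0.87 − 0.12) = 0.75 sabins.
Panel area = 187.958 / 0.75 = 250.6 sq m.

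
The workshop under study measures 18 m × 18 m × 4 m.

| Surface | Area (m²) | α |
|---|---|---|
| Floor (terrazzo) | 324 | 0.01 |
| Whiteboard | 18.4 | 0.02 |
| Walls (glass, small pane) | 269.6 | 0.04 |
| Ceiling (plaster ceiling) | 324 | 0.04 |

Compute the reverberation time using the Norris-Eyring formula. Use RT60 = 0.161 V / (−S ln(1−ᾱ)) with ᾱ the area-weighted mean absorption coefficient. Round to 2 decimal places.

7.52 s

Total surface area S = 324 + 18.4 + 269.6 + 324 = 936.0 m².
Absorption A = 324×0.01 + 18.4×0.02 + 269.6×0.04 + 324×0.04 = 27.352 sabins.
Mean coefficient ᾱ = A/S = 0.0292.
−S·ln(1−ᾱ) = −936.0 × ln(1 − 0.0292) = 27.738.
V = 18 × 18 × 4 = 1296 m³.
T = 0.161·V/[−S·ln(1−ᾱ)] = 0.161·1296/27.738 = 7.52 s.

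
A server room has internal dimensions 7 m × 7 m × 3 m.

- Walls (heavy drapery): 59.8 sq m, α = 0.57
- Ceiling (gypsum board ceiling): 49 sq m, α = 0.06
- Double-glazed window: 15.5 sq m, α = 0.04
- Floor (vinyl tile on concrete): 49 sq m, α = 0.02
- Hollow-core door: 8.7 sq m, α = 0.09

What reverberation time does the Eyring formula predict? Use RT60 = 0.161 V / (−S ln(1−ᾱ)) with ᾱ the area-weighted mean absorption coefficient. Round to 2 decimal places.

0.53 s

Total surface area S = 59.8 + 49 + 15.5 + 49 + 8.7 = 182.0 sq m.
Absorption A = 59.8×0.57 + 49×0.06 + 15.5×0.04 + 49×0.02 + 8.7×0.09 = 39.409 sabins.
ᾱ = 39.409 / 182.0 = 0.2165.
Eyring denominator: −S ln(1−ᾱ) = 44.405.
V = 7 × 7 × 3 = 147 m³.
RT60 = 0.161 × 147 / 44.405 = 0.53 s.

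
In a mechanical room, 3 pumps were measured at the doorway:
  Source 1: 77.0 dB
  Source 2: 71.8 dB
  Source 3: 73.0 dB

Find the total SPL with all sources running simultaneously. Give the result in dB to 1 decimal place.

Converting to relative power and adding: 10^(77.0/10) + 10^(71.8/10) + 10^(73.0/10) = 8.521e+07.
Back to dB: 10·log₁₀ Σ = 79.3 dB.

79.3 dB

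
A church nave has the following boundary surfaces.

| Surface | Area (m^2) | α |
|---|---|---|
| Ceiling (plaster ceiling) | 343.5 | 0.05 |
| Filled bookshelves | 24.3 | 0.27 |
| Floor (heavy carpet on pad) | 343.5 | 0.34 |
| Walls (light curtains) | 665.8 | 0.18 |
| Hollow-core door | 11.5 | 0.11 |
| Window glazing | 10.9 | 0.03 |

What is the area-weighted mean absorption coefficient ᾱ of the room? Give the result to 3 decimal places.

0.187

S = Σ Sᵢ = 343.5 + 24.3 + 343.5 + 665.8 + 11.5 + 10.9 = 1399.5 m^2.
A = 343.5·0.05 + 24.3·0.27 + 343.5·0.34 + 665.8·0.18 + 11.5·0.11 + 10.9·0.03 = 261.962 sabins.
ᾱ = A/S = 0.187.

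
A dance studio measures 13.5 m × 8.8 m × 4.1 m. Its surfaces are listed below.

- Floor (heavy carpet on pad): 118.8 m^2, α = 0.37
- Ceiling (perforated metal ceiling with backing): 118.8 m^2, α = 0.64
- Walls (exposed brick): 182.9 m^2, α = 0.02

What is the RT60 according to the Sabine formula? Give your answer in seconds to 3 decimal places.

0.634 seconds

A = Σ Sᵢαᵢ = 118.8×0.37 + 118.8×0.64 + 182.9×0.02 = 123.646 sabins.
V = 13.5·8.8·4.1 = 487.08 m³.
RT60 = 0.161 · V / A = 0.161 × 487.08 / 123.646 = 0.634 s.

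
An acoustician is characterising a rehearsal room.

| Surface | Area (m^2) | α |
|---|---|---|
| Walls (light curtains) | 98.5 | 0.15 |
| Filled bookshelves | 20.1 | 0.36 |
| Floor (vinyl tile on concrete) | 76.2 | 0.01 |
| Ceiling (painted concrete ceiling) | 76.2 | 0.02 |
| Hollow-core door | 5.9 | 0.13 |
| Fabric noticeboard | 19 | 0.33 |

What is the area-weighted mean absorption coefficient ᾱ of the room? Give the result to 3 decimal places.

Total surface area S = 295.9 m^2.
A = 98.5×0.15 + 20.1×0.36 + 76.2×0.01 + 76.2×0.02 + 5.9×0.13 + 19×0.33 = 31.334 sabins.
ᾱ = 31.334 / 295.9 = 0.106.

0.106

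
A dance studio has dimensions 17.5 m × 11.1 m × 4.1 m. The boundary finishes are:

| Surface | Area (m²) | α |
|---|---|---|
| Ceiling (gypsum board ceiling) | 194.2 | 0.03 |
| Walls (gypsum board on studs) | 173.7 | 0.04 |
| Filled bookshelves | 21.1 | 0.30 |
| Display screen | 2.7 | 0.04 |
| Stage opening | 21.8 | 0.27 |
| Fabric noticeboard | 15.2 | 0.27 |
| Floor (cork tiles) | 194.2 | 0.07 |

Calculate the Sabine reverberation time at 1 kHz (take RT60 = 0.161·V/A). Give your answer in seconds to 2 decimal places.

3.00 sec

Equivalent absorption area: A = 194.2*0.03 + 173.7*0.04 + 21.1*0.30 + 2.7*0.04 + 21.8*0.27 + 15.2*0.27 + 194.2*0.07 = 42.796 m².
Volume V = 17.5 × 11.1 × 4.1 = 796.425 m³.
T = 0.161 V/A = 0.161·796.425/42.796 = 3.00 s.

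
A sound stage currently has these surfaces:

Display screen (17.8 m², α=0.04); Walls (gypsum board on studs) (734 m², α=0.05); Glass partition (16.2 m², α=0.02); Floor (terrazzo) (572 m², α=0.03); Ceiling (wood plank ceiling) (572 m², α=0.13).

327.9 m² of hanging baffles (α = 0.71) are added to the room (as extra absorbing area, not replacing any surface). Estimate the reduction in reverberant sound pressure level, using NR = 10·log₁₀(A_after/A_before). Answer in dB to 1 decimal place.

Summing Sᵢαᵢ: 0.712 + 36.700 + 0.324 + 17.160 + 74.360 → A_before = 129.256 sabins.
Treatment contributes 327.9·0.71 = 232.809 sabins.
A_after = 129.256 + 232.809 = 362.065 sabins.
NR = 10·log₁₀(362.065/129.256) = 4.5 dB.

4.5 dB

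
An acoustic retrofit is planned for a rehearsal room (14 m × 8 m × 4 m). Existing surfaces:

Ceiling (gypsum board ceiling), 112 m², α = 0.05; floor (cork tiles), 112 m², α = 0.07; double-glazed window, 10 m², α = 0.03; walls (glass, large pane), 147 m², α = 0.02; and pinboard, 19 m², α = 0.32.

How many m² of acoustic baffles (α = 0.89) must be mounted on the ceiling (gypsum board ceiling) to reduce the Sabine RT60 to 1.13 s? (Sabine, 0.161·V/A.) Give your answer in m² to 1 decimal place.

48.9

Summing Sᵢαᵢ: 5.600 + 7.840 + 0.300 + 2.940 + 6.080 → A₁ = 22.760 sabins.
Required A₂ = 0.161·448/1.13 = 63.830 sabins.
Absorption to add: 63.830 − 22.760 = 41.070 sabins.
Each m² of panel replacing the ceiling (gypsum board ceiling) adds (0.89 − 0.05) = 0.84 sabins.
Area = ΔA/Δα = 41.070/0.84 = 48.9 m².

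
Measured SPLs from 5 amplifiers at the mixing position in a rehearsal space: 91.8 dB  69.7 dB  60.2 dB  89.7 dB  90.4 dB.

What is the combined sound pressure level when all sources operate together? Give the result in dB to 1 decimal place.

Sum in the linear (power) domain: Σ 10^(Lᵢ/10) = 10^(91.8/10) + 10^(69.7/10) + 10^(60.2/10) + 10^(89.7/10) + 10^(90.4/10) = 3.554e+09.
Combined level = 10 log₁₀(3.554e+09) = 95.5 dB.

95.5 dB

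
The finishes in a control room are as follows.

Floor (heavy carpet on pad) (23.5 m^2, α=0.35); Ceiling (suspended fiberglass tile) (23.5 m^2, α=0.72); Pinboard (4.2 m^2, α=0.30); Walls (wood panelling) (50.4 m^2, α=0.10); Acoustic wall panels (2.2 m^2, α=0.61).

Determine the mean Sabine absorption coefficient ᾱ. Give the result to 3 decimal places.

0.316

Total surface area S = 103.8 m^2.
Σ(Sᵢαᵢ) = 23.5*0.35 + 23.5*0.72 + 4.2*0.30 + 50.4*0.10 + 2.2*0.61 = 32.787.
ᾱ = 32.787 / 103.8 = 0.316.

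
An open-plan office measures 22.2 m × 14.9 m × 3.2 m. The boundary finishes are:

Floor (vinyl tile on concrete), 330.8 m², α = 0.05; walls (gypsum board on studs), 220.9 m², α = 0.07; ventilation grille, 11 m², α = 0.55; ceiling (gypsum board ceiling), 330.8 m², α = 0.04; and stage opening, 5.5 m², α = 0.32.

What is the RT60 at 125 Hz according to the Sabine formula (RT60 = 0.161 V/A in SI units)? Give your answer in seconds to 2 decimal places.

Total absorption A = 330.8×0.05 + 220.9×0.07 + 11×0.55 + 330.8×0.04 + 5.5×0.32
  = 16.540 + 15.463 + 6.050 + 13.232 + 1.760 = 53.045 m² sabins.
Volume V = 22.2 × 14.9 × 3.2 = 1058.496 m³.
RT60 = 0.161 · V / A = 0.161 × 1058.496 / 53.045 = 3.21 s.

3.21 seconds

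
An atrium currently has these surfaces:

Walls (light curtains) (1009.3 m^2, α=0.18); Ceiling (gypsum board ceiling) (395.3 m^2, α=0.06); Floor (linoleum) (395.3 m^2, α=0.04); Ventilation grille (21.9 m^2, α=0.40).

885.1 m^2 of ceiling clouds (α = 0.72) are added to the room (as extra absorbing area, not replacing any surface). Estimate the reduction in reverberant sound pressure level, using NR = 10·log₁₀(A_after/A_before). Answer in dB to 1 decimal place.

5.8 dB

Summing Sᵢαᵢ: 181.674 + 23.718 + 15.812 + 8.760 → A_before = 229.964 sabins.
Treatment contributes 885.1·0.72 = 637.272 sabins.
New total A_after = 867.236 sabins.
NR = 10·log₁₀(867.236/229.964) = 5.8 dB.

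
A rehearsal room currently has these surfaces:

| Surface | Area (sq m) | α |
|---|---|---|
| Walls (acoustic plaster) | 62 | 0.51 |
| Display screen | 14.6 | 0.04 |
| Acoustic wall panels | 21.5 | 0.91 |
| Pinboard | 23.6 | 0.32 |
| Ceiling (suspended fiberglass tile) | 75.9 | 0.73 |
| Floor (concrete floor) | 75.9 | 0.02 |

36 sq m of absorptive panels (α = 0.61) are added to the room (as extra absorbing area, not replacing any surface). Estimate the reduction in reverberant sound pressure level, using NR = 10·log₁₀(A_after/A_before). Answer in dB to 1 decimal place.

0.8 dB

Total absorption A_before = 62*0.51 + 14.6*0.04 + 21.5*0.91 + 23.6*0.32 + 75.9*0.73 + 75.9*0.02
  = 31.620 + 0.584 + 19.565 + 7.552 + 55.407 + 1.518 = 116.246 sq m sabins.
Treatment contributes 36·0.61 = 21.960 sabins.
A_after = 116.246 + 21.960 = 138.206 sabins.
NR = 10·log₁₀(138.206/116.246) = 0.8 dB.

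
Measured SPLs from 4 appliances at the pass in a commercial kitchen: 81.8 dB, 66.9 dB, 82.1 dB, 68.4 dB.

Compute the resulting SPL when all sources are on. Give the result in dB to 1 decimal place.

85.1 dB

Σ 10^(Lᵢ/10) = 3.254e+08.
Combined level = 10 log₁₀(3.254e+08) = 85.1 dB.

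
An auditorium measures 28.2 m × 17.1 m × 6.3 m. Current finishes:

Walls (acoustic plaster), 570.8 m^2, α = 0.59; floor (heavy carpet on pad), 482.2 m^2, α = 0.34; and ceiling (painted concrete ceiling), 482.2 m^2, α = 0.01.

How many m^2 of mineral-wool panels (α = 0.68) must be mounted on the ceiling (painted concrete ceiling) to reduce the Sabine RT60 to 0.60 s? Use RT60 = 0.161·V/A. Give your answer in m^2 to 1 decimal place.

Equivalent absorption area: A₁ = 570.8×0.59 + 482.2×0.34 + 482.2×0.01 = 505.542 m^2.
V = 3037.986 m³. Target absorption A₂ = 0.161 × 3037.986 / 0.60 = 815.193 sabins.
Absorption to add: 815.193 − 505.542 = 309.651 sabins.
Net gain per m^2: Δα = 0.68 − 0.01 = 0.67.
Area = ΔA/Δα = 309.651/0.67 = 462.2 m^2.

462.2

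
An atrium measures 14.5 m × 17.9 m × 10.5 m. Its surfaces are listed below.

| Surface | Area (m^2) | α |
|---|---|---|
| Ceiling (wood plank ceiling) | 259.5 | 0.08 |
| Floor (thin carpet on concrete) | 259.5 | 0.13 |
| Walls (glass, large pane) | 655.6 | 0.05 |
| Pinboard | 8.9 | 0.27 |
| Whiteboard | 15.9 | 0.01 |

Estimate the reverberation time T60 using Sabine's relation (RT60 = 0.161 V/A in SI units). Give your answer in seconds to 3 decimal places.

Summing Sᵢαᵢ: 20.760 + 33.735 + 32.780 + 2.403 + 0.159 → A = 89.837 sabins.
Room volume: 2725.275 m³.
RT60 = 0.161 · V / A = 0.161 × 2725.275 / 89.837 = 4.884 s.

4.884 sec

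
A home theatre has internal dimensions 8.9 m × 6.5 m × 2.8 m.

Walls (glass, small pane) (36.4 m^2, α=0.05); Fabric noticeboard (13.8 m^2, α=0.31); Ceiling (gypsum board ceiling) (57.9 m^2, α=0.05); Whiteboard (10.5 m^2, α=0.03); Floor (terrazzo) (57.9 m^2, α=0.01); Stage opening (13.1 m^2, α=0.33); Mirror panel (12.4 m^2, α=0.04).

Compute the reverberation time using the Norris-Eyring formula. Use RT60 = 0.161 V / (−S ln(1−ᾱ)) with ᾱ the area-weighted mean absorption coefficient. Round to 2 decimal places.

1.71 s

Total surface area S = 36.4 + 13.8 + 57.9 + 10.5 + 57.9 + 13.1 + 12.4 = 202.0 m^2.
Absorption A = 36.4×0.05 + 13.8×0.31 + 57.9×0.05 + 10.5×0.03 + 57.9×0.01 + 13.1×0.33 + 12.4×0.04 = 14.706 sabins.
Mean coefficient ᾱ = A/S = 0.0728.
−S·ln(1−ᾱ) = −202.0 × ln(1 − 0.0728) = 15.268.
V = 8.9 × 6.5 × 2.8 = 161.98 m³.
RT60 = 0.161 × 161.98 / 15.268 = 1.71 s.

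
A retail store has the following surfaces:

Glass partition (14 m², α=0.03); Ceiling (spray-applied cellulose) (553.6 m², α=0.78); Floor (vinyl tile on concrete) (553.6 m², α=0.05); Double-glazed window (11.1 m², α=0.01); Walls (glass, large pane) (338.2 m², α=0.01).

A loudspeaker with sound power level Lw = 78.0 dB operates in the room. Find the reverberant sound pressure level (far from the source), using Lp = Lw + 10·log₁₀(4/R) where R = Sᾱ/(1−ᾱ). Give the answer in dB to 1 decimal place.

55.7 dB

Σ(Sᵢαᵢ) = 14·0.03 + 553.6·0.78 + 553.6·0.05 + 11.1·0.01 + 338.2·0.01 = 463.401; total area S = 1470.5 m².
ᾱ = 0.3151, so room constant R = A/(1−ᾱ) = 676.597 m².
Lp = Lw + 10 log₁₀(4/R) = 78.0 -22.28 = 55.7 dB.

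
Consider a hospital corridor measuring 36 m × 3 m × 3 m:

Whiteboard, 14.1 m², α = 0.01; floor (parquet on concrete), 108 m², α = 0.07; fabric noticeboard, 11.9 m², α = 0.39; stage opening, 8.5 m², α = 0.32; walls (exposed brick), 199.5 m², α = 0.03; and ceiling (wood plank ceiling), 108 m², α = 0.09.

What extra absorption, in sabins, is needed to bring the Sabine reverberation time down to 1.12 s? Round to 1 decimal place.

Summing Sᵢαᵢ: 0.141 + 7.560 + 4.641 + 2.720 + 5.985 + 9.720 → A₁ = 30.767 sabins.
For T = 1.12 s, need A₂ = 0.161·V/T = 0.161·324/1.12 = 46.575 sabins.
Additional absorption ΔA = 46.575 − 30.767 = 15.8 sabins.

15.8 sabins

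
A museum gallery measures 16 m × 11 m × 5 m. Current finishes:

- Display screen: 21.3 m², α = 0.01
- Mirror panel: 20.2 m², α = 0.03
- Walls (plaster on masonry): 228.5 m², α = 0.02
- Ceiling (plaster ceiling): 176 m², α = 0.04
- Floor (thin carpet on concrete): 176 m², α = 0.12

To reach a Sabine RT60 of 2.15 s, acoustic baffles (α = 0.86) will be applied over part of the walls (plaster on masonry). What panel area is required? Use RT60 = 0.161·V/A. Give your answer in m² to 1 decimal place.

Summing Sᵢαᵢ: 0.213 + 0.606 + 4.570 + 7.040 + 21.120 → A₁ = 33.549 sabins.
V = 880 m³. Target absorption A₂ = 0.161 × 880 / 2.15 = 65.898 sabins.
Absorption to add: 65.898 − 33.549 = 32.349 sabins.
Each m² of panel replacing the walls (plaster on masonry) adds (0.86 − 0.02) = 0.84 sabins.
Panel area = 32.349 / 0.84 = 38.5 m².

38.5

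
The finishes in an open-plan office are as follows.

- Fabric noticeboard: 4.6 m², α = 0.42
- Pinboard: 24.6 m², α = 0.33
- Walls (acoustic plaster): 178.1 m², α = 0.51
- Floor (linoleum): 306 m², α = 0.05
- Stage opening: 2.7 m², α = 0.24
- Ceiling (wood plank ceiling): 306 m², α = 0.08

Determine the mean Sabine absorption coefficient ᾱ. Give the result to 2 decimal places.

0.17

Total surface area S = 822.0 m².
Weighted sum Σ Sα = 141.309.
ᾱ = A/S = 0.17.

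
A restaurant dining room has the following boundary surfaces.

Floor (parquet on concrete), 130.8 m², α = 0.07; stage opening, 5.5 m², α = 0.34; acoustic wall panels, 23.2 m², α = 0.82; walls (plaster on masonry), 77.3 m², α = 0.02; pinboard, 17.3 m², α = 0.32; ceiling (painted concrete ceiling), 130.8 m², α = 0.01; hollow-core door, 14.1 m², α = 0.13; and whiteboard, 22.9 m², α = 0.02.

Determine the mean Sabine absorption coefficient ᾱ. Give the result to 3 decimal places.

0.097

Total surface area S = 421.9 m².
Σ(Sᵢαᵢ) = 130.8·0.07 + 5.5·0.34 + 23.2·0.82 + 77.3·0.02 + 17.3·0.32 + 130.8·0.01 + 14.1·0.13 + 22.9·0.02 = 40.731.
ᾱ = A/S = 0.097.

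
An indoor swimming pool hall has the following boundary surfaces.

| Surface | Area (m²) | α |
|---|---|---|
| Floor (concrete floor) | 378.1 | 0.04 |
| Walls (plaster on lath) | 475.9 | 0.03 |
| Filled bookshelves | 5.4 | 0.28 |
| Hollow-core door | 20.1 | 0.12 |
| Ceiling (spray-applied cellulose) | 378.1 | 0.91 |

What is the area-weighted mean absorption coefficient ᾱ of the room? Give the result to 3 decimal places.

0.300

Total surface area S = 1257.6 m².
A = 378.1*0.04 + 475.9*0.03 + 5.4*0.28 + 20.1*0.12 + 378.1*0.91 = 377.396 sabins.
ᾱ = 377.396 / 1257.6 = 0.300.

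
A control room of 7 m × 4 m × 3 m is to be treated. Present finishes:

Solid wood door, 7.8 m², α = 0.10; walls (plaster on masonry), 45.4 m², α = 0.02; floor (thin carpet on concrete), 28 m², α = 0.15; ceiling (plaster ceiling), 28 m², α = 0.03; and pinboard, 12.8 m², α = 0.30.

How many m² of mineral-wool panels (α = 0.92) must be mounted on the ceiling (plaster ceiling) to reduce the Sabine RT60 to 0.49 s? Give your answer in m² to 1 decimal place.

19.1

Total absorption A₁ = 7.8×0.10 + 45.4×0.02 + 28×0.15 + 28×0.03 + 12.8×0.30
  = 0.780 + 0.908 + 4.200 + 0.840 + 3.840 = 10.568 m² sabins.
V = 84 m³. Target absorption A₂ = 0.161 × 84 / 0.49 = 27.600 sabins.
ΔA needed = 27.600 − 10.568 = 17.032 sabins.
Each m² of panel replacing the ceiling (plaster ceiling) adds (0.92 − 0.03) = 0.89 sabins.
Panel area = 17.032 / 0.89 = 19.1 m².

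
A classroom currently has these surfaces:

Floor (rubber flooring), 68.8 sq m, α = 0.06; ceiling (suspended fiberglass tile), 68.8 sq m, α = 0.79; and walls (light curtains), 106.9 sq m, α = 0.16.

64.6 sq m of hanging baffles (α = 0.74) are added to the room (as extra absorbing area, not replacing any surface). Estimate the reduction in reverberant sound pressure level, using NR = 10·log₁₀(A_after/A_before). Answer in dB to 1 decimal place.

2.1 dB

Total absorption A_before = 68.8×0.06 + 68.8×0.79 + 106.9×0.16
  = 4.128 + 54.352 + 17.104 = 75.584 sq m sabins.
Added absorption = 64.6 × 0.74 = 47.804 sabins.
A_after = 75.584 + 47.804 = 123.388 sabins.
NR = 10·log₁₀(123.388/75.584) = 2.1 dB.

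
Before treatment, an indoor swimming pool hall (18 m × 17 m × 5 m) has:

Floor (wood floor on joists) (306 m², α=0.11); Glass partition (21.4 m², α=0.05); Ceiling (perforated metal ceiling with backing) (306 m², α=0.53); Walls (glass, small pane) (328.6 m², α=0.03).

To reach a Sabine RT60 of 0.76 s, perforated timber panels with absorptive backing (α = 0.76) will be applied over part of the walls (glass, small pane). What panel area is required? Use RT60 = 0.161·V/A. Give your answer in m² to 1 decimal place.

160.8

Summing Sᵢαᵢ: 33.660 + 1.070 + 162.180 + 9.858 → A₁ = 206.768 sabins.
V = 1530 m³. Target absorption A₂ = 0.161 × 1530 / 0.76 = 324.118 sabins.
Absorption to add: 324.118 − 206.768 = 117.350 sabins.
Each m² of panel replacing the walls (glass, small pane) adds (0.76 − 0.03) = 0.73 sabins.
Panel area = 117.350 / 0.73 = 160.8 m².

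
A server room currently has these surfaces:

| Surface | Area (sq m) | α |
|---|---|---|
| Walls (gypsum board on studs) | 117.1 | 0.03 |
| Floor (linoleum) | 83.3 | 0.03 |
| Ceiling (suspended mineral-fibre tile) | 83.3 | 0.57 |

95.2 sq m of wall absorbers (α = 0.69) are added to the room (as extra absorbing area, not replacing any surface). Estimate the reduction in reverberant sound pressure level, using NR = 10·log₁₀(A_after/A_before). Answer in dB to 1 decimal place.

3.5 dB

Total absorption A_before = 117.1*0.03 + 83.3*0.03 + 83.3*0.57
  = 3.513 + 2.499 + 47.481 = 53.493 sq m sabins.
Treatment contributes 95.2·0.69 = 65.688 sabins.
New total A_after = 119.181 sabins.
NR = 10·log₁₀(119.181/53.493) = 3.5 dB.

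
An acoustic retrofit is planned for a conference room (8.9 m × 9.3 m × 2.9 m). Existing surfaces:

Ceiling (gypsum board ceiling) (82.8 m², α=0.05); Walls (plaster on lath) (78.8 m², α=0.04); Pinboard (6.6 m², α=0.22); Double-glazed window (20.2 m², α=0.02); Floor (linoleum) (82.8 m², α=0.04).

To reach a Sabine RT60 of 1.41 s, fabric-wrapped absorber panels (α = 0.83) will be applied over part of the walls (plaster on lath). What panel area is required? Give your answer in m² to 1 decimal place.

18.9

A₁ = Σ Sᵢαᵢ = 82.8*0.05 + 78.8*0.04 + 6.6*0.22 + 20.2*0.02 + 82.8*0.04 = 12.460 sabins.
V = 240.033 m³. Target absorption A₂ = 0.161 × 240.033 / 1.41 = 27.408 sabins.
Absorption to add: 27.408 − 12.460 = 14.948 sabins.
Each m² of panel replacing the walls (plaster on lath) adds (0.83 − 0.04) = 0.79 sabins.
Panel area = 14.948 / 0.79 = 18.9 m².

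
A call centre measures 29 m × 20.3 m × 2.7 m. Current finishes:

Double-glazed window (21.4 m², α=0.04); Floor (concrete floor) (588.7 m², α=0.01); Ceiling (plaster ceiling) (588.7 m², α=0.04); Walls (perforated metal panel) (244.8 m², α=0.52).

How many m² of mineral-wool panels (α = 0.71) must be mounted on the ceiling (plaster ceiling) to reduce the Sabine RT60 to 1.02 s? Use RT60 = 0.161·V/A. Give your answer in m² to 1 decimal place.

Summing Sᵢαᵢ: 0.856 + 5.887 + 23.548 + 127.296 → A₁ = 157.587 sabins.
V = 1589.49 m³. Target absorption A₂ = 0.161 × 1589.49 / 1.02 = 250.890 sabins.
Absorption to add: 250.890 − 157.587 = 93.303 sabins.
Each m² of panel replacing the ceiling (plaster ceiling) adds (0.71 − 0.04) = 0.67 sabins.
Area = ΔA/Δα = 93.303/0.67 = 139.3 m².

139.3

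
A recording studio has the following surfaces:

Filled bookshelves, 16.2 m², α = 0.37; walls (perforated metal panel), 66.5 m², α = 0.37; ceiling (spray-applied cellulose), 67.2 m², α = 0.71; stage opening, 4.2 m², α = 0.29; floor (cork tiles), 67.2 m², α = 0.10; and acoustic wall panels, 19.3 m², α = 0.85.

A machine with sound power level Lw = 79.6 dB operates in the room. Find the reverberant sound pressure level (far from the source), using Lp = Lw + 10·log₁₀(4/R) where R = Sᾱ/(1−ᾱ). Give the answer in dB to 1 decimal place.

A = 102.654 sabins; S = 240.6 m².
ᾱ = 102.654/240.6 = 0.4267; R = Sᾱ/(1−ᾱ) = 102.654/(1−0.4267) = 179.058 m².
Lp = 79.6 + 10·log₁₀(4/179.058) = 79.6 + (-16.51) = 63.1 dB.

63.1 dB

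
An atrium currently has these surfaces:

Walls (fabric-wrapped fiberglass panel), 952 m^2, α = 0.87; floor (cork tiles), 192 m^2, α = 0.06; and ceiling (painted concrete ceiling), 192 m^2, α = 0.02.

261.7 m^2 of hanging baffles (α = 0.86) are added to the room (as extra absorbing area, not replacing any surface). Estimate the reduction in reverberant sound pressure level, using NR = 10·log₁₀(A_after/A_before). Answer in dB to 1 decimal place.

Equivalent absorption area: A_before = 952×0.87 + 192×0.06 + 192×0.02 = 843.600 m^2.
Added absorption = 261.7 × 0.86 = 225.062 sabins.
A_after = 843.600 + 225.062 = 1068.662 sabins.
Reduction = 10 log₁₀(A_after/A_before) = 10 log₁₀(1.2668) = 1.0 dB.

1.0 dB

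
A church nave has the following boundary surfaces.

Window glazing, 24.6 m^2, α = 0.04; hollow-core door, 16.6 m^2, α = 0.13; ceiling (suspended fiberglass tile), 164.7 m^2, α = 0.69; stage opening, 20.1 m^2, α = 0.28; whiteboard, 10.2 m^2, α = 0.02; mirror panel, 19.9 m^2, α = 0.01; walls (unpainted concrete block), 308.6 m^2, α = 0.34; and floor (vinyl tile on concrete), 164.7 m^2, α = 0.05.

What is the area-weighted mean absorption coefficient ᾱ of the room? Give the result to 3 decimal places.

S = Σ Sᵢ = 24.6 + 16.6 + 164.7 + 20.1 + 10.2 + 19.9 + 308.6 + 164.7 = 729.4 m^2.
A = 24.6*0.04 + 16.6*0.13 + 164.7*0.69 + 20.1*0.28 + 10.2*0.02 + 19.9*0.01 + 308.6*0.34 + 164.7*0.05 = 235.975 sabins.
ᾱ = 235.975 / 729.4 = 0.324.

0.324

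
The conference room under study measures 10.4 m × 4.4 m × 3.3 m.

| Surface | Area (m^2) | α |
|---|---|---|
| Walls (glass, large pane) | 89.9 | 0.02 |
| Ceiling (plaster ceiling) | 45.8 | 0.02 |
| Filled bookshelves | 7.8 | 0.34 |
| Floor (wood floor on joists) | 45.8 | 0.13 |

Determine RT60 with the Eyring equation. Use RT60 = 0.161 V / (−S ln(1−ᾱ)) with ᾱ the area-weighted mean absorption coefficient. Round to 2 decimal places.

2.08 s

Total surface area S = 89.9 + 45.8 + 7.8 + 45.8 = 189.3 m^2.
Absorption A = 89.9×0.02 + 45.8×0.02 + 7.8×0.34 + 45.8×0.13 = 11.320 sabins.
ᾱ = 11.320 / 189.3 = 0.0598.
−S·ln(1−ᾱ) = −189.3 × ln(1 − 0.0598) = 11.673.
V = 10.4 × 4.4 × 3.3 = 151.008 m³.
RT60 = 0.161 × 151.008 / 11.673 = 2.08 s.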